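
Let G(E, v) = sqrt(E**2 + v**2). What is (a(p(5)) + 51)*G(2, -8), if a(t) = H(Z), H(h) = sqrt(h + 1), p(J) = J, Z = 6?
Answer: 2*sqrt(17)*(51 + sqrt(7)) ≈ 442.37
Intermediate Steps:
H(h) = sqrt(1 + h)
a(t) = sqrt(7) (a(t) = sqrt(1 + 6) = sqrt(7))
(a(p(5)) + 51)*G(2, -8) = (sqrt(7) + 51)*sqrt(2**2 + (-8)**2) = (51 + sqrt(7))*sqrt(4 + 64) = (51 + sqrt(7))*sqrt(68) = (51 + sqrt(7))*(2*sqrt(17)) = 2*sqrt(17)*(51 + sqrt(7))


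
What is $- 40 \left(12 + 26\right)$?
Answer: $-1520$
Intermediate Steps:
$- 40 \left(12 + 26\right) = \left(-40\right) 38 = -1520$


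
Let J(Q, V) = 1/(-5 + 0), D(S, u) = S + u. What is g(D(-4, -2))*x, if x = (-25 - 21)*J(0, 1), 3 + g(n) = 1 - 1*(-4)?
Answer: 92/5 ≈ 18.400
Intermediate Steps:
J(Q, V) = -⅕ (J(Q, V) = 1/(-5) = -⅕)
g(n) = 2 (g(n) = -3 + (1 - 1*(-4)) = -3 + (1 + 4) = -3 + 5 = 2)
x = 46/5 (x = (-25 - 21)*(-⅕) = -46*(-⅕) = 46/5 ≈ 9.2000)
g(D(-4, -2))*x = 2*(46/5) = 92/5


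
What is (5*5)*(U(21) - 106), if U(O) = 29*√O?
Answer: -2650 + 725*√21 ≈ 672.37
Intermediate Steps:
(5*5)*(U(21) - 106) = (5*5)*(29*√21 - 106) = 25*(-106 + 29*√21) = -2650 + 725*√21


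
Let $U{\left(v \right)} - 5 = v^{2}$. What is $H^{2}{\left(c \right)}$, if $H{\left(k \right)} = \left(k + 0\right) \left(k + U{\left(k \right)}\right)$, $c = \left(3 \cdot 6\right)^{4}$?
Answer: $1338284342860673905247936903424$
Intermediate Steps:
$U{\left(v \right)} = 5 + v^{2}$
$c = 104976$ ($c = 18^{4} = 104976$)
$H{\left(k \right)} = k \left(5 + k + k^{2}\right)$ ($H{\left(k \right)} = \left(k + 0\right) \left(k + \left(5 + k^{2}\right)\right) = k \left(5 + k + k^{2}\right)$)
$H^{2}{\left(c \right)} = \left(104976 \left(5 + 104976 + 104976^{2}\right)\right)^{2} = \left(104976 \left(5 + 104976 + 11019960576\right)\right)^{2} = \left(104976 \cdot 11020065557\right)^{2} = 1156842401911632^{2} = 1338284342860673905247936903424$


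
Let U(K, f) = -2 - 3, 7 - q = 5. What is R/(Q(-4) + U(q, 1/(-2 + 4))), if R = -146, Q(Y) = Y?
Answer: 146/9 ≈ 16.222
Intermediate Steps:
q = 2 (q = 7 - 1*5 = 7 - 5 = 2)
U(K, f) = -5
R/(Q(-4) + U(q, 1/(-2 + 4))) = -146/(-4 - 5) = -146/(-9) = -146*(-1/9) = 146/9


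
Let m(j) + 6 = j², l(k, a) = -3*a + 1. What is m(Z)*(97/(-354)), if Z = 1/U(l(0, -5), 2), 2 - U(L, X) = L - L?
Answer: 2231/1416 ≈ 1.5756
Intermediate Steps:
l(k, a) = 1 - 3*a
U(L, X) = 2 (U(L, X) = 2 - (L - L) = 2 - 1*0 = 2 + 0 = 2)
Z = ½ (Z = 1/2 = ½ ≈ 0.50000)
m(j) = -6 + j²
m(Z)*(97/(-354)) = (-6 + (½)²)*(97/(-354)) = (-6 + ¼)*(97*(-1/354)) = -23/4*(-97/354) = 2231/1416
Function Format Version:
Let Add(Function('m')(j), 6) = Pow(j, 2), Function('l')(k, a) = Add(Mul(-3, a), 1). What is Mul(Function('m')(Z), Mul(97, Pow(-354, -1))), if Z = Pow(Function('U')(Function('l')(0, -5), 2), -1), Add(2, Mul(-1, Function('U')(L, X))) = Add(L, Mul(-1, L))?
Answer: Rational(2231, 1416) ≈ 1.5756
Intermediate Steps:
Function('l')(k, a) = Add(1, Mul(-3, a))
Function('U')(L, X) = 2 (Function('U')(L, X) = Add(2, Mul(-1, Add(L, Mul(-1, L)))) = Add(2, Mul(-1, 0)) = Add(2, 0) = 2)
Z = Rational(1, 2) (Z = Pow(2, -1) = Rational(1, 2) ≈ 0.50000)
Function('m')(j) = Add(-6, Pow(j, 2))
Mul(Function('m')(Z), Mul(97, Pow(-354, -1))) = Mul(Add(-6, Pow(Rational(1, 2), 2)), Mul(97, Pow(-354, -1))) = Mul(Add(-6, Rational(1, 4)), Mul(97, Rational(-1, 354))) = Mul(Rational(-23, 4), Rational(-97, 354)) = Rational(2231, 1416)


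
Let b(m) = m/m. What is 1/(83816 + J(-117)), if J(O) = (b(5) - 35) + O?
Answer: 1/83665 ≈ 1.1952e-5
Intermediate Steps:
b(m) = 1
J(O) = -34 + O (J(O) = (1 - 35) + O = -34 + O)
1/(83816 + J(-117)) = 1/(83816 + (-34 - 117)) = 1/(83816 - 151) = 1/83665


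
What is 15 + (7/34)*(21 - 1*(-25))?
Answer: 416/17 ≈ 24.471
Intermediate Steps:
15 + (7/34)*(21 - 1*(-25)) = 15 + (7*(1/34))*(21 + 25) = 15 + (7/34)*46 = 15 + 161/17 = 416/17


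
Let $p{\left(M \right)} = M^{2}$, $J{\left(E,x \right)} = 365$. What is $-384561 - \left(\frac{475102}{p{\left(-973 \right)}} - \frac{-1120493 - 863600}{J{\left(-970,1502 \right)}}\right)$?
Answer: $- \frac{969539319408}{2486015} \approx -3.9 \cdot 10^{5}$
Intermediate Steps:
$-384561 - \left(\frac{475102}{p{\left(-973 \right)}} - \frac{-1120493 - 863600}{J{\left(-970,1502 \right)}}\right) = -384561 + \left(\frac{-1120493 - 863600}{365} - \frac{475102}{\left(-973\right)^{2}}\right) = -384561 - \left(\frac{1984093}{365} + \frac{475102}{946729}\right) = -384561 - \frac{13514904993}{2486015} = - \frac{969539319408}{2486015}$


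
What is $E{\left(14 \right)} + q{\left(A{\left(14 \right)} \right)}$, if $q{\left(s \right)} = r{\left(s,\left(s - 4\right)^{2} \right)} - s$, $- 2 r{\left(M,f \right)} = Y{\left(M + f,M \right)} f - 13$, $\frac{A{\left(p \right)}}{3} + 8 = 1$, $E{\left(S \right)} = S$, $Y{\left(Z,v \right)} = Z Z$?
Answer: $- \frac{228009917}{2} \approx -1.14 \cdot 10^{8}$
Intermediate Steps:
$Y{\left(Z,v \right)} = Z^{2}$
$A{\left(p \right)} = -21$ ($A{\left(p \right)} = -24 + 3 \cdot 1 = -24 + 3 = -21$)
$r{\left(M,f \right)} = \frac{13}{2} - \frac{f \left(M + f\right)^{2}}{2}$ ($r{\left(M,f \right)} = - \frac{\left(M + f\right)^{2} f - 13}{2} = - \frac{f \left(M + f\right)^{2} - 13}{2} = - \frac{-13 + f \left(M + f\right)^{2}}{2} = \frac{13}{2} - \frac{f \left(M + f\right)^{2}}{2}$)
$q{\left(s \right)} = \frac{13}{2} - s - \frac{\left(-4 + s\right)^{2} \left(s + \left(-4 + s\right)^{2}\right)^{2}}{2}$ ($q{\left(s \right)} = \left(\frac{13}{2} - \frac{\left(s - 4\right)^{2} \left(s + \left(s - 4\right)^{2}\right)^{2}}{2}\right) - s = \left(\frac{13}{2} - \frac{\left(-4 + s\right)^{2} \left(s + \left(-4 + s\right)^{2}\right)^{2}}{2}\right) - s = \frac{13}{2} - s - \frac{\left(-4 + s\right)^{2} \left(s + \left(-4 + s\right)^{2}\right)^{2}}{2}$)
$E{\left(14 \right)} + q{\left(A{\left(14 \right)} \right)} = 14 - \left(- \frac{55}{2} + \frac{\left(-4 - 21\right)^{2} \left(-21 + \left(-4 - 21\right)^{2}\right)^{2}}{2}\right) = 14 + \left(\frac{13}{2} + 21 - \frac{\left(-25\right)^{2} \left(-21 + \left(-25\right)^{2}\right)^{2}}{2}\right) = 14 + \left(\frac{13}{2} + 21 - \frac{625 \left(-21 + 625\right)^{2}}{2}\right) = 14 + \left(\frac{13}{2} + 21 - \frac{625 \cdot 604^{2}}{2}\right) = 14 + \left(\frac{13}{2} + 21 - \frac{625}{2} \cdot 364816\right) = 14 + \left(\frac{13}{2} + 21 - 114005000\right) = 14 - \frac{228009945}{2} = - \frac{228009917}{2}$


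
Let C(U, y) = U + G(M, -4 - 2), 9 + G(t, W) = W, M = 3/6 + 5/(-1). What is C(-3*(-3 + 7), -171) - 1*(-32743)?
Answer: 32716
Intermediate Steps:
M = -9/2 (M = 3*(⅙) + 5*(-1) = ½ - 5 = -9/2 ≈ -4.5000)
G(t, W) = -9 + W
C(U, y) = -15 + U (C(U, y) = U + (-9 + (-4 - 2)) = U + (-9 - 6) = U - 15 = -15 + U)
C(-3*(-3 + 7), -171) - 1*(-32743) = (-15 - 3*(-3 + 7)) - 1*(-32743) = (-15 - 3*4) + 32743 = (-15 - 12) + 32743 = -27 + 32743 = 32716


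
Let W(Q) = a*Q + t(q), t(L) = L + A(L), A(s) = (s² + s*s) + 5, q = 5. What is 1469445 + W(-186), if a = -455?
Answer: 1554135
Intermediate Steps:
A(s) = 5 + 2*s² (A(s) = (s² + s²) + 5 = 2*s² + 5 = 5 + 2*s²)
t(L) = 5 + L + 2*L² (t(L) = L + (5 + 2*L²) = 5 + L + 2*L²)
W(Q) = 60 - 455*Q (W(Q) = -455*Q + (5 + 5 + 2*5²) = -455*Q + (5 + 5 + 2*25) = -455*Q + (5 + 5 + 50) = -455*Q + 60 = 60 - 455*Q)
1469445 + W(-186) = 1469445 + (60 - 455*(-186)) = 1469445 + (60 + 84630) = 1469445 + 84690 = 1554135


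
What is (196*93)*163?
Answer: 2971164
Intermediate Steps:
(196*93)*163 = 18228*163 = 2971164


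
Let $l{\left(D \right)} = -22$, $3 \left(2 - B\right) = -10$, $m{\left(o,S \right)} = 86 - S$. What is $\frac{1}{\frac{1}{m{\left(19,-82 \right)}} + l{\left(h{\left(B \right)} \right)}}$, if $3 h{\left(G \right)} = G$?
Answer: $- \frac{168}{3695} \approx -0.045467$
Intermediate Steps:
$B = \frac{16}{3}$ ($B = 2 - - \frac{10}{3} = 2 + \frac{10}{3} = \frac{16}{3} \approx 5.3333$)
$h{\left(G \right)} = \frac{G}{3}$
$\frac{1}{\frac{1}{m{\left(19,-82 \right)}} + l{\left(h{\left(B \right)} \right)}} = \frac{1}{\frac{1}{86 - -82} - 22} = \frac{1}{\frac{1}{86 + 82} - 22} = \frac{1}{\frac{1}{168} - 22} = \frac{1}{- \frac{3695}{168}} = - \frac{168}{3695}$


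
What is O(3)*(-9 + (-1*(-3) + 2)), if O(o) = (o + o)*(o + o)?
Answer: -144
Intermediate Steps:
O(o) = 4*o² (O(o) = (2*o)*(2*o) = 4*o²)
O(3)*(-9 + (-1*(-3) + 2)) = (4*3²)*(-9 + (-1*(-3) + 2)) = (4*9)*(-9 + (3 + 2)) = 36*(-9 + 5) = 36*(-4) = -144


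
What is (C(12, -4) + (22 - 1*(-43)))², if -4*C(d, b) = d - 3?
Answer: 63001/16 ≈ 3937.6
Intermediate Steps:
C(d, b) = ¾ - d/4 (C(d, b) = -(d - 3)/4 = -(-3 + d)/4 = ¾ - d/4)
(C(12, -4) + (22 - 1*(-43)))² = ((¾ - ¼*12) + (22 - 1*(-43)))² = ((¾ - 3) + (22 + 43))² = (-9/4 + 65)² = (251/4)² = 63001/16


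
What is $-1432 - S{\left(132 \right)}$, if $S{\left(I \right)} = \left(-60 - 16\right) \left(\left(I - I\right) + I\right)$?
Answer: $8600$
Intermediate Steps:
$S{\left(I \right)} = - 76 I$ ($S{\left(I \right)} = - 76 \left(0 + I\right) = - 76 I$)
$-1432 - S{\left(132 \right)} = -1432 - \left(-76\right) 132 = -1432 - -10032 = -1432 + 10032 = 8600$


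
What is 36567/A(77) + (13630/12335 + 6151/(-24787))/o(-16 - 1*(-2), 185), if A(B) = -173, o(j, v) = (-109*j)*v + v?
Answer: -126334859854590920/597695492341983 ≈ -211.37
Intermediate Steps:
o(j, v) = v - 109*j*v (o(j, v) = -109*j*v + v = v - 109*j*v)
36567/A(77) + (13630/12335 + 6151/(-24787))/o(-16 - 1*(-2), 185) = 36567/(-173) + (13630/12335 + 6151/(-24787))/((185*(1 - 109*(-16 - 1*(-2))))) = 36567*(-1/173) + (13630*(1/12335) + 6151*(-1/24787))/((185*(1 - 109*(-16 + 2)))) = -36567/173 + (2726/2467 - 6151/24787)/((185*(1 - 109*(-14)))) = -36567/173 + 52394845/(61149529*((185*(1 + 1526)))) = -36567/173 + 52394845/(61149529*((185*1527))) = -36567/173 + (52394845/61149529)/282495 = -36567/173 + (52394845/61149529)*(1/282495) = -36567/173 + 10478969/3454887238971 = -126334859854590920/597695492341983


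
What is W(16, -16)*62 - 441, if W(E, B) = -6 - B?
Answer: 179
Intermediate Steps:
W(16, -16)*62 - 441 = (-6 - 1*(-16))*62 - 441 = (-6 + 16)*62 - 441 = 10*62 - 441 = 620 - 441 = 179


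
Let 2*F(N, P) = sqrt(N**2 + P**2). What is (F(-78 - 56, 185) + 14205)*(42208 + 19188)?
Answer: 872130180 + 30698*sqrt(52181) ≈ 8.7914e+8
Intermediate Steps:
F(N, P) = sqrt(N**2 + P**2)/2
(F(-78 - 56, 185) + 14205)*(42208 + 19188) = (sqrt((-78 - 56)**2 + 185**2)/2 + 14205)*(42208 + 19188) = (sqrt((-134)**2 + 34225)/2 + 14205)*61396 = (sqrt(17956 + 34225)/2 + 14205)*61396 = (sqrt(52181)/2 + 14205)*61396 = (14205 + sqrt(52181)/2)*61396 = 872130180 + 30698*sqrt(52181)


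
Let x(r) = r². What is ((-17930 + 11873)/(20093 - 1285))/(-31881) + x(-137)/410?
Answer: 1875704978747/40973886280 ≈ 45.778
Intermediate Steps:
((-17930 + 11873)/(20093 - 1285))/(-31881) + x(-137)/410 = ((-17930 + 11873)/(20093 - 1285))/(-31881) + (-137)²/410 = -6057/18808*(-1/31881) + 18769*(1/410) = -6057*1/18808*(-1/31881) + 18769/410 = -6057/18808*(-1/31881) + 18769/410 = 2019/199872616 + 18769/410 = 1875704978747/40973886280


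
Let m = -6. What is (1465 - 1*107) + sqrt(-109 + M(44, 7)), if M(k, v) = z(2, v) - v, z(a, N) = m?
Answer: 1358 + I*sqrt(122) ≈ 1358.0 + 11.045*I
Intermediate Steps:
z(a, N) = -6
M(k, v) = -6 - v
(1465 - 1*107) + sqrt(-109 + M(44, 7)) = (1465 - 1*107) + sqrt(-109 + (-6 - 1*7)) = (1465 - 107) + sqrt(-109 + (-6 - 7)) = 1358 + sqrt(-109 - 13) = 1358 + sqrt(-122) = 1358 + I*sqrt(122)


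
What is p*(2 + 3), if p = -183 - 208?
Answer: -1955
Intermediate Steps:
p = -391
p*(2 + 3) = -391*(2 + 3) = -391*5 = -1955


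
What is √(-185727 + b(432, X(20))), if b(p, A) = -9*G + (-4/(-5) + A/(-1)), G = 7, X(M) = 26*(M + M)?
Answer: 3*I*√518970/5 ≈ 432.24*I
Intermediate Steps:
X(M) = 52*M (X(M) = 26*(2*M) = 52*M)
b(p, A) = -311/5 - A (b(p, A) = -9*7 + (-4/(-5) + A/(-1)) = -63 + (-4*(-⅕) + A*(-1)) = -63 + (⅘ - A) = -311/5 - A)
√(-185727 + b(432, X(20))) = √(-185727 + (-311/5 - 52*20)) = √(-185727 + (-311/5 - 1*1040)) = √(-185727 + (-311/5 - 1040)) = √(-185727 - 5511/5) = √(-934146/5) = 3*I*√518970/5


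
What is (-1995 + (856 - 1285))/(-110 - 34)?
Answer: 101/6 ≈ 16.833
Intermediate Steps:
(-1995 + (856 - 1285))/(-110 - 34) = (-1995 - 429)/(-144) = -2424*(-1/144) = 101/6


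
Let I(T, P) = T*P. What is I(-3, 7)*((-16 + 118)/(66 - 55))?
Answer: -2142/11 ≈ -194.73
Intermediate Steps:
I(T, P) = P*T
I(-3, 7)*((-16 + 118)/(66 - 55)) = (7*(-3))*((-16 + 118)/(66 - 55)) = -2142/11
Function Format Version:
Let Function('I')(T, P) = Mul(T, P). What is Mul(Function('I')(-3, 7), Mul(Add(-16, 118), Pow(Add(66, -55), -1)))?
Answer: Rational(-2142, 11) ≈ -194.73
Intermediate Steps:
Function('I')(T, P) = Mul(P, T)
Mul(Function('I')(-3, 7), Mul(Add(-16, 118), Pow(Add(66, -55), -1))) = Mul(Mul(7, -3), Mul(Add(-16, 118), Pow(Add(66, -55), -1))) = Mul(-21, Mul(102, Pow(11, -1))) = Mul(-21, Mul(102, Rational(1, 11))) = Mul(-21, Rational(102, 11)) = Rational(-2142, 11)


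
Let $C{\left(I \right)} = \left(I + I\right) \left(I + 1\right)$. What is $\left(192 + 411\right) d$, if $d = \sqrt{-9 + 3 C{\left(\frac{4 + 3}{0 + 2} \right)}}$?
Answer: $\frac{1809 \sqrt{38}}{2} \approx 5575.7$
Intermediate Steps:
$C{\left(I \right)} = 2 I \left(1 + I\right)$
$d = \frac{3 \sqrt{38}}{2}$ ($d = \sqrt{-9 + 3 \cdot 2 \frac{4 + 3}{0 + 2} \left(1 + \frac{4 + 3}{0 + 2}\right)} = \sqrt{-9 + 3 \cdot 2 \cdot \frac{7}{2} \left(1 + \frac{7}{2}\right)} = \sqrt{-9 + 3 \cdot 2 \cdot \frac{7}{2} \cdot \frac{9}{2}} = \sqrt{-9 + 3 \cdot \frac{63}{2}} = \sqrt{-9 + \frac{189}{2}} = \sqrt{\frac{171}{2}} = \frac{3 \sqrt{38}}{2} \approx 9.2466$)
$\left(192 + 411\right) d = \left(192 + 411\right) \frac{3 \sqrt{38}}{2} = 603 \frac{3 \sqrt{38}}{2} = \frac{1809 \sqrt{38}}{2}$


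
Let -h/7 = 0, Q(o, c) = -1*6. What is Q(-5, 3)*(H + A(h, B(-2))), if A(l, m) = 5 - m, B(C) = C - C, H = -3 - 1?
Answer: -6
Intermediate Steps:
H = -4
Q(o, c) = -6
h = 0 (h = -7*0 = 0)
B(C) = 0
Q(-5, 3)*(H + A(h, B(-2))) = -6*(-4 + (5 - 1*0)) = -6*(-4 + (5 + 0)) = -6*(-4 + 5) = -6*1 = -6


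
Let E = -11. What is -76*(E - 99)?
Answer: 8360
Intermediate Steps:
-76*(E - 99) = -76*(-11 - 99) = -76*(-110) = 8360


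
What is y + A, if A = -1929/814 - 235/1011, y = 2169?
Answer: 1782845717/822954 ≈ 2166.4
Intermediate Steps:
A = -2141509/822954 (A = -1929*1/814 - 235*1/1011 = -1929/814 - 235/1011 = -2141509/822954 ≈ -2.6022)
y + A = 2169 - 2141509/822954 = 1782845717/822954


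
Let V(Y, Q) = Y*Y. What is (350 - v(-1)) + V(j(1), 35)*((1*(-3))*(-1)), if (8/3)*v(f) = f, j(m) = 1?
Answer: 2827/8 ≈ 353.38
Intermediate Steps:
v(f) = 3*f/8
V(Y, Q) = Y²
(350 - v(-1)) + V(j(1), 35)*((1*(-3))*(-1)) = (350 - 3*(-1)/8) + 1²*((1*(-3))*(-1)) = (350 - 1*(-3/8)) + 1*(-3*(-1)) = (350 + 3/8) + 1*3 = 2803/8 + 3 = 2827/8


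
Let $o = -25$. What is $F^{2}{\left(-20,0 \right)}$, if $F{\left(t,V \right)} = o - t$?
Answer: $25$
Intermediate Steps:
$F{\left(t,V \right)} = -25 - t$
$F^{2}{\left(-20,0 \right)} = \left(-25 - -20\right)^{2} = \left(-25 + 20\right)^{2} = \left(-5\right)^{2} = 25$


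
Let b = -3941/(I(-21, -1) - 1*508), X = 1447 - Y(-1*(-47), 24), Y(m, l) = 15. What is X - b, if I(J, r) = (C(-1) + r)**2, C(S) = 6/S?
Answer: 653347/459 ≈ 1423.4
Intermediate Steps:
I(J, r) = (-6 + r)**2 (I(J, r) = (6/(-1) + r)**2 = (6*(-1) + r)**2 = (-6 + r)**2)
X = 1432 (X = 1447 - 1*15 = 1447 - 15 = 1432)
b = 3941/459 (b = -3941/((-6 - 1)**2 - 1*508) = -3941/((-7)**2 - 508) = -3941/(49 - 508) = -3941/(-459) = -3941*(-1/459) = 3941/459 ≈ 8.5861)
X - b = 1432 - 1*3941/459 = 1432 - 3941/459 = 653347/459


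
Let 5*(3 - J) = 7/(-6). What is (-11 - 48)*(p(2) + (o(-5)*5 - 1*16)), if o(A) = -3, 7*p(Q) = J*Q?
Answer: 186322/105 ≈ 1774.5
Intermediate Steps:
J = 97/30 (J = 3 - 7/(5*(-6)) = 3 - 7*(-1)/(5*6) = 3 - ⅕*(-7/6) = 3 + 7/30 = 97/30 ≈ 3.2333)
p(Q) = 97*Q/210 (p(Q) = (97*Q/30)/7 = 97*Q/210)
(-11 - 48)*(p(2) + (o(-5)*5 - 1*16)) = (-11 - 48)*((97/210)*2 + (-3*5 - 1*16)) = -59*(97/105 + (-15 - 16)) = -59*(97/105 - 31) = -59*(-3158/105) = 186322/105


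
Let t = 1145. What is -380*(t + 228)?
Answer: -521740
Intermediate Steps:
-380*(t + 228) = -380*(1145 + 228) = -380*1373 = -521740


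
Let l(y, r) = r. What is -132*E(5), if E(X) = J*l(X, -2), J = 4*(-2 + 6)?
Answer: 4224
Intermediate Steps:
J = 16 (J = 4*4 = 16)
E(X) = -32 (E(X) = 16*(-2) = -32)
-132*E(5) = -132*(-32) = 4224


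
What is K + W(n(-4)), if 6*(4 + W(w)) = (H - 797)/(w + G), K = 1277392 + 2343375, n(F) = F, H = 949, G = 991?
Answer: 10721079319/2961 ≈ 3.6208e+6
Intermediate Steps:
K = 3620767
W(w) = -4 + 76/(3*(991 + w)) (W(w) = -4 + ((949 - 797)/(w + 991))/6 = -4 + (152/(991 + w))/6 = -4 + 76/(3*(991 + w)))
K + W(n(-4)) = 3620767 + 4*(-2954 - 3*(-4))/(3*(991 - 4)) = 3620767 + (4/3)*(-2954 + 12)/987 = 3620767 + (4/3)*(1/987)*(-2942) = 3620767 - 11768/2961 = 10721079319/2961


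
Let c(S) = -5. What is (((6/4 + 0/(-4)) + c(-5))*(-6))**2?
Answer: 441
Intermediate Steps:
(((6/4 + 0/(-4)) + c(-5))*(-6))**2 = (((6/4 + 0/(-4)) - 5)*(-6))**2 = (((6*(1/4) + 0*(-1/4)) - 5)*(-6))**2 = (((3/2 + 0) - 5)*(-6))**2 = ((3/2 - 5)*(-6))**2 = (-7/2*(-6))**2 = 21**2 = 441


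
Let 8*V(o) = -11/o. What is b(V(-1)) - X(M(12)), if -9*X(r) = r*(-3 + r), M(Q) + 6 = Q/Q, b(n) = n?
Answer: 419/72 ≈ 5.8194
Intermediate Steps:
V(o) = -11/(8*o) (V(o) = (-11/o)/8 = -11/(8*o))
M(Q) = -5 (M(Q) = -6 + Q/Q = -6 + 1 = -5)
X(r) = -r*(-3 + r)/9
b(V(-1)) - X(M(12)) = -11/8/(-1) - (-5)*(3 - 1*(-5))/9 = -11/8*(-1) - (-5)*(3 + 5)/9 = 11/8 - (-5)*8/9 = 11/8 - 1*(-40/9) = 11/8 + 40/9 = 419/72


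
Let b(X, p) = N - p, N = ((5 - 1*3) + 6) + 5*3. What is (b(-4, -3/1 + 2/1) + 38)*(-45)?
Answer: -2790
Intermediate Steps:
N = 23 (N = ((5 - 3) + 6) + 15 = (2 + 6) + 15 = 8 + 15 = 23)
b(X, p) = 23 - p
(b(-4, -3/1 + 2/1) + 38)*(-45) = ((23 - (-3/1 + 2/1)) + 38)*(-45) = ((23 - (-3*1 + 2*1)) + 38)*(-45) = ((23 - (-3 + 2)) + 38)*(-45) = ((23 - 1*(-1)) + 38)*(-45) = ((23 + 1) + 38)*(-45) = (24 + 38)*(-45) = 62*(-45) = -2790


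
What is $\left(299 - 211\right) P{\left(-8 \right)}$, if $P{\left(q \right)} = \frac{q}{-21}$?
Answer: $\frac{704}{21} \approx 33.524$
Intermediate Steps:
$P{\left(q \right)} = - \frac{q}{21}$ ($P{\left(q \right)} = q \left(- \frac{1}{21}\right) = - \frac{q}{21}$)
$\left(299 - 211\right) P{\left(-8 \right)} = \left(299 - 211\right) \left(\left(- \frac{1}{21}\right) \left(-8\right)\right) = 88 \cdot \frac{8}{21} = \frac{704}{21}$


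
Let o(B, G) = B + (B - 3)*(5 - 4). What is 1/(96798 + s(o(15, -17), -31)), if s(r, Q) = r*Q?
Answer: 1/95961 ≈ 1.0421e-5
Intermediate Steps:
o(B, G) = -3 + 2*B (o(B, G) = B + (-3 + B)*1 = B + (-3 + B) = -3 + 2*B)
s(r, Q) = Q*r
1/(96798 + s(o(15, -17), -31)) = 1/(96798 - 31*(-3 + 2*15)) = 1/(96798 - 31*(-3 + 30)) = 1/(96798 - 31*27) = 1/(96798 - 837) = 1/95961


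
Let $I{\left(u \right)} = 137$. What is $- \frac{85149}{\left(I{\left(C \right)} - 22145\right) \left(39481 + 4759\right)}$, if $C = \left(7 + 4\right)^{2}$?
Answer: $\frac{28383}{324544640} \approx 8.7455 \cdot 10^{-5}$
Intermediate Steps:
$C = 121$ ($C = 11^{2} = 121$)
$- \frac{85149}{\left(I{\left(C \right)} - 22145\right) \left(39481 + 4759\right)} = - \frac{85149}{\left(137 - 22145\right) \left(39481 + 4759\right)} = - \frac{85149}{\left(-22008\right) 44240} = - \frac{85149}{-973633920} = \left(-85149\right) \left(- \frac{1}{973633920}\right) = \frac{28383}{324544640}$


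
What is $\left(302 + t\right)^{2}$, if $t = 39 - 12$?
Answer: $108241$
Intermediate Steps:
$t = 27$ ($t = 39 - 12 = 27$)
$\left(302 + t\right)^{2} = \left(302 + 27\right)^{2} = 329^{2} = 108241$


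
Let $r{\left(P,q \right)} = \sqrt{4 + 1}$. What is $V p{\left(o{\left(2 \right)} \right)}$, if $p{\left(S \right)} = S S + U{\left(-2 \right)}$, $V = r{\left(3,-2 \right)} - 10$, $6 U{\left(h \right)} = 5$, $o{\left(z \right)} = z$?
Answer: $- \frac{145}{3} + \frac{29 \sqrt{5}}{6} \approx -37.526$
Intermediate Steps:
$r{\left(P,q \right)} = \sqrt{5}$
$U{\left(h \right)} = \frac{5}{6}$ ($U{\left(h \right)} = \frac{1}{6} \cdot 5 = \frac{5}{6}$)
$V = -10 + \sqrt{5}$ ($V = \sqrt{5} - 10 = -10 + \sqrt{5} \approx -7.7639$)
$p{\left(S \right)} = \frac{5}{6} + S^{2}$ ($p{\left(S \right)} = S S + \frac{5}{6} = S^{2} + \frac{5}{6} = \frac{5}{6} + S^{2}$)
$V p{\left(o{\left(2 \right)} \right)} = \left(-10 + \sqrt{5}\right) \left(\frac{5}{6} + 2^{2}\right) = \left(-10 + \sqrt{5}\right) \left(\frac{5}{6} + 4\right) = \left(-10 + \sqrt{5}\right) \frac{29}{6} = - \frac{145}{3} + \frac{29 \sqrt{5}}{6}$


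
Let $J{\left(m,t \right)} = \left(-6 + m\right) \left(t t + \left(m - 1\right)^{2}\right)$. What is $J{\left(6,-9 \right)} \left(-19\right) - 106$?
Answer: $-106$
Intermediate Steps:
$J{\left(m,t \right)} = \left(-6 + m\right) \left(t^{2} + \left(-1 + m\right)^{2}\right)$
$J{\left(6,-9 \right)} \left(-19\right) - 106 = \left(- 6 \left(-9\right)^{2} - 6 \left(-1 + 6\right)^{2} + 6 \left(-9\right)^{2} + 6 \left(-1 + 6\right)^{2}\right) \left(-19\right) - 106 = \left(\left(-6\right) 81 - 6 \cdot 5^{2} + 6 \cdot 81 + 6 \cdot 5^{2}\right) \left(-19\right) - 106 = \left(-486 - 150 + 486 + 6 \cdot 25\right) \left(-19\right) - 106 = \left(-486 - 150 + 486 + 150\right) \left(-19\right) - 106 = 0 \left(-19\right) - 106 = 0 - 106 = -106$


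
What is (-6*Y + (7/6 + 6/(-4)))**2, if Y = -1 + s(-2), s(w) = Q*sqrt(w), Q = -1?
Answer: -359/9 + 68*I*sqrt(2) ≈ -39.889 + 96.167*I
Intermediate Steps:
s(w) = -sqrt(w)
Y = -1 - I*sqrt(2) (Y = -1 - sqrt(-2) = -1 - I*sqrt(2) ≈ -1.0 - 1.4142*I)
(-6*Y + (7/6 + 6/(-4)))**2 = (-6*(-1 - I*sqrt(2)) + (7/6 + 6/(-4)))**2 = ((6 + 6*I*sqrt(2)) + (7*(1/6) + 6*(-1/4)))**2 = ((6 + 6*I*sqrt(2)) + (7/6 - 3/2))**2 = ((6 + 6*I*sqrt(2)) - 1/3)**2 = (17/3 + 6*I*sqrt(2))**2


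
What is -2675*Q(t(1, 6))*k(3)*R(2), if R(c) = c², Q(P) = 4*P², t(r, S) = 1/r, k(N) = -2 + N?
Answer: -42800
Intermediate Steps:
-2675*Q(t(1, 6))*k(3)*R(2) = -2675*(4*(1/1)²)*(-2 + 3)*2² = -2675*(4*1²)*1*4 = -2675*(4*1)*1*4 = -2675*4*1*4 = -10700*4 = -2675*16 = -42800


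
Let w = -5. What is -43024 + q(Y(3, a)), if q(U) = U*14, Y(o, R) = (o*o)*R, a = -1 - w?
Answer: -42520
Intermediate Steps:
a = 4 (a = -1 - 1*(-5) = -1 + 5 = 4)
Y(o, R) = R*o**2 (Y(o, R) = o**2*R = R*o**2)
q(U) = 14*U
-43024 + q(Y(3, a)) = -43024 + 14*(4*3**2) = -43024 + 14*(4*9) = -43024 + 14*36 = -43024 + 504 = -42520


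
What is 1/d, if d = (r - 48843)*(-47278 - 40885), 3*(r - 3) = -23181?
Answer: 1/4987116421 ≈ 2.0052e-10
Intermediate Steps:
r = -7724 (r = 3 + (1/3)*(-23181) = 3 - 7727 = -7724)
d = 4987116421 (d = (-7724 - 48843)*(-47278 - 40885) = -56567*(-88163) = 4987116421)
1/d = 1/4987116421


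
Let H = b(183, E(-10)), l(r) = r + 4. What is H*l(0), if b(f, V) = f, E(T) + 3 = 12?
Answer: 732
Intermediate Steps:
E(T) = 9 (E(T) = -3 + 12 = 9)
l(r) = 4 + r
H = 183
H*l(0) = 183*(4 + 0) = 183*4 = 732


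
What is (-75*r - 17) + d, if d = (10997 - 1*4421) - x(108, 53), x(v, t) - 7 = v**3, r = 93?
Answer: -1260135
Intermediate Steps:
x(v, t) = 7 + v**3
d = -1253143 (d = (10997 - 1*4421) - (7 + 108**3) = (10997 - 4421) - (7 + 1259712) = 6576 - 1*1259719 = 6576 - 1259719 = -1253143)
(-75*r - 17) + d = (-75*93 - 17) - 1253143 = (-6975 - 17) - 1253143 = -6992 - 1253143 = -1260135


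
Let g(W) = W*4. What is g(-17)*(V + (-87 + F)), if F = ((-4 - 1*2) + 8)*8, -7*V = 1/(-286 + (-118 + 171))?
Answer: 7874400/1631 ≈ 4828.0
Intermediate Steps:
g(W) = 4*W
V = 1/1631 (V = -1/(7*(-286 + (-118 + 171))) = -1/(7*(-286 + 53)) = -⅐/(-233) = -⅐*(-1/233) = 1/1631 ≈ 0.00061312)
F = 16 (F = ((-4 - 2) + 8)*8 = (-6 + 8)*8 = 2*8 = 16)
g(-17)*(V + (-87 + F)) = (4*(-17))*(1/1631 + (-87 + 16)) = -68*(1/1631 - 71) = -68*(-115800/1631) = 7874400/1631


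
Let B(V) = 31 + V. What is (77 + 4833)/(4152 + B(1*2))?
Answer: 982/837 ≈ 1.1732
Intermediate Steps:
(77 + 4833)/(4152 + B(1*2)) = (77 + 4833)/(4152 + (31 + 1*2)) = 4910/(4152 + (31 + 2)) = 4910/(4152 + 33) = 4910/4185 = 4910*(1/4185) = 982/837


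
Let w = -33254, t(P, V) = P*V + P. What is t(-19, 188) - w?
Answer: 29663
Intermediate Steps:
t(P, V) = P + P*V
t(-19, 188) - w = -19*(1 + 188) - 1*(-33254) = -19*189 + 33254 = -3591 + 33254 = 29663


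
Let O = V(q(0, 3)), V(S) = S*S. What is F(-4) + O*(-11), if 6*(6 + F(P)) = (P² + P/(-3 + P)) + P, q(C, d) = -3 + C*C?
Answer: -2161/21 ≈ -102.90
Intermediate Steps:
q(C, d) = -3 + C²
V(S) = S²
F(P) = -6 + P/6 + P²/6 + P/(6*(-3 + P)) (F(P) = -6 + ((P² + P/(-3 + P)) + P)/6 = -6 + (P + P² + P/(-3 + P))/6 = -6 + (P/6 + P²/6 + P/(6*(-3 + P))) = -6 + P/6 + P²/6 + P/(6*(-3 + P)))
O = 9 (O = (-3 + 0²)² = (-3 + 0)² = (-3)² = 9)
F(-4) + O*(-11) = (108 + (-4)³ - 38*(-4) - 2*(-4)²)/(6*(-3 - 4)) + 9*(-11) = (⅙)*(108 - 64 + 152 - 2*16)/(-7) - 99 = (⅙)*(-⅐)*(108 - 64 + 152 - 32) - 99 = (⅙)*(-⅐)*164 - 99 = -82/21 - 99 = -2161/21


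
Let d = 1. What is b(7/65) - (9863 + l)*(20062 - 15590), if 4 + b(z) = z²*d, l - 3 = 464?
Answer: -195177102851/4225 ≈ -4.6196e+7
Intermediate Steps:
l = 467 (l = 3 + 464 = 467)
b(z) = -4 + z² (b(z) = -4 + z²*1 = -4 + z²)
b(7/65) - (9863 + l)*(20062 - 15590) = (-4 + (7/65)²) - (9863 + 467)*(20062 - 15590) = (-4 + (7*(1/65))²) - 10330*4472 = (-4 + (7/65)²) - 1*46195760 = (-4 + 49/4225) - 46195760 = -16851/4225 - 46195760 = -195177102851/4225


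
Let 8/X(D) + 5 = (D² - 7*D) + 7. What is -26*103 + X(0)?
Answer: -2674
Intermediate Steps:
X(D) = 8/(2 + D² - 7*D) (X(D) = 8/(-5 + ((D² - 7*D) + 7)) = 8/(-5 + (7 + D² - 7*D)) = 8/(2 + D² - 7*D))
-26*103 + X(0) = -26*103 + 8/(2 + 0² - 7*0) = -2678 + 8/(2 + 0 + 0) = -2678 + 8/2 = -2678 + 8*(½) = -2678 + 4 = -2674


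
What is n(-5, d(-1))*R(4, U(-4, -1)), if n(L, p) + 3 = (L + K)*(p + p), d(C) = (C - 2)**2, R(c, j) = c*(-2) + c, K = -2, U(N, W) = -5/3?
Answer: 516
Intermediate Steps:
U(N, W) = -5/3 (U(N, W) = -5*1/3 = -5/3)
R(c, j) = -c (R(c, j) = -2*c + c = -c)
d(C) = (-2 + C)**2
n(L, p) = -3 + 2*p*(-2 + L) (n(L, p) = -3 + (L - 2)*(p + p) = -3 + (-2 + L)*(2*p) = -3 + 2*p*(-2 + L))
n(-5, d(-1))*R(4, U(-4, -1)) = (-3 - 4*(-2 - 1)**2 + 2*(-5)*(-2 - 1)**2)*(-1*4) = (-3 - 4*(-3)**2 + 2*(-5)*(-3)**2)*(-4) = (-3 - 4*9 + 2*(-5)*9)*(-4) = (-3 - 36 - 90)*(-4) = -129*(-4) = 516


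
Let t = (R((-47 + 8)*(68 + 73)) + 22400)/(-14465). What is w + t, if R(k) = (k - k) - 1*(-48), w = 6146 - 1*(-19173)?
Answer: 366216887/14465 ≈ 25317.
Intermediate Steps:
w = 25319 (w = 6146 + 19173 = 25319)
R(k) = 48 (R(k) = 0 + 48 = 48)
t = -22448/14465 (t = (48 + 22400)/(-14465) = 22448*(-1/14465) = -22448/14465 ≈ -1.5519)
w + t = 25319 - 22448/14465 = 366216887/14465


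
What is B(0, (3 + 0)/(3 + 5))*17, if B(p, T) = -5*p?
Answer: 0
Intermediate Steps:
B(0, (3 + 0)/(3 + 5))*17 = -5*0*17 = 0*17 = 0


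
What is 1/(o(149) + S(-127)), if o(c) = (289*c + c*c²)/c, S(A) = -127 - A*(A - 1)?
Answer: 1/6107 ≈ 0.00016375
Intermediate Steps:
S(A) = -127 - A*(-1 + A)
o(c) = (c³ + 289*c)/c (o(c) = (289*c + c³)/c = (c³ + 289*c)/c)
1/(o(149) + S(-127)) = 1/((289 + 149²) + (-127 - 127 - 1*(-127)²)) = 1/((289 + 22201) + (-127 - 127 - 1*16129)) = 1/(22490 + (-127 - 127 - 16129)) = 1/(22490 - 16383) = 1/6107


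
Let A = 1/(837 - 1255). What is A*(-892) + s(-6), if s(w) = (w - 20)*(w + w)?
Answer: 65654/209 ≈ 314.13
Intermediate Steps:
s(w) = 2*w*(-20 + w) (s(w) = (-20 + w)*(2*w) = 2*w*(-20 + w))
A = -1/418 (A = 1/(-418) = -1/418 ≈ -0.0023923)
A*(-892) + s(-6) = -1/418*(-892) + 2*(-6)*(-20 - 6) = 446/209 + 2*(-6)*(-26) = 446/209 + 312 = 65654/209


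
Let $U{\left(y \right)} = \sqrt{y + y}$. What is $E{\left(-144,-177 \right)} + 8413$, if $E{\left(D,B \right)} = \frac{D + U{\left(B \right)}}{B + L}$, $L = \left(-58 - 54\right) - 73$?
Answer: $\frac{1522825}{181} - \frac{i \sqrt{354}}{362} \approx 8413.4 - 0.051975 i$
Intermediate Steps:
$U{\left(y \right)} = \sqrt{2} \sqrt{y}$ ($U{\left(y \right)} = \sqrt{2 y} = \sqrt{2} \sqrt{y}$)
$L = -185$ ($L = -112 - 73 = -185$)
$E{\left(D,B \right)} = \frac{D + \sqrt{2} \sqrt{B}}{-185 + B}$ ($E{\left(D,B \right)} = \frac{D + \sqrt{2} \sqrt{B}}{B - 185} = \frac{D + \sqrt{2} \sqrt{B}}{-185 + B}$)
$E{\left(-144,-177 \right)} + 8413 = \frac{-144 + \sqrt{2} \sqrt{-177}}{-185 - 177} + 8413 = \frac{-144 + \sqrt{2} i \sqrt{177}}{-362} + 8413 = - \frac{-144 + i \sqrt{354}}{362} + 8413 = \left(\frac{72}{181} - \frac{i \sqrt{354}}{362}\right) + 8413 = \frac{1522825}{181} - \frac{i \sqrt{354}}{362}$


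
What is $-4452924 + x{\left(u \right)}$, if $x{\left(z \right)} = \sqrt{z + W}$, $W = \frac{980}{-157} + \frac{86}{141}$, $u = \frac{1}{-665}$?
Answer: $-4452924 + \frac{i \sqrt{1220865504012735}}{14721105} \approx -4.4529 \cdot 10^{6} + 2.3735 i$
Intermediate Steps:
$u = - \frac{1}{665} \approx -0.0015038$
$W = - \frac{124678}{22137}$ ($W = 980 \left(- \frac{1}{157}\right) + 86 \cdot \frac{1}{141} = - \frac{980}{157} + \frac{86}{141} = - \frac{124678}{22137} \approx -5.6321$)
$x{\left(z \right)} = \sqrt{- \frac{124678}{22137} + z}$ ($x{\left(z \right)} = \sqrt{z - \frac{124678}{22137}} = \sqrt{- \frac{124678}{22137} + z}$)
$-4452924 + x{\left(u \right)} = -4452924 + \frac{\sqrt{-2759996886 + 490046769 \left(- \frac{1}{665}\right)}}{22137} = -4452924 + \frac{\sqrt{-2759996886 - \frac{490046769}{665}}}{22137} = -4452924 + \frac{\sqrt{- \frac{1835887975959}{665}}}{22137} = -4452924 + \frac{\frac{1}{665} i \sqrt{1220865504012735}}{22137} = -4452924 + \frac{i \sqrt{1220865504012735}}{14721105}$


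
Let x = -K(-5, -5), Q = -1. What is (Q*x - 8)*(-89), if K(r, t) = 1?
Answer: 623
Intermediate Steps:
x = -1 (x = -1*1 = -1)
(Q*x - 8)*(-89) = (-1*(-1) - 8)*(-89) = (1 - 8)*(-89) = -7*(-89) = 623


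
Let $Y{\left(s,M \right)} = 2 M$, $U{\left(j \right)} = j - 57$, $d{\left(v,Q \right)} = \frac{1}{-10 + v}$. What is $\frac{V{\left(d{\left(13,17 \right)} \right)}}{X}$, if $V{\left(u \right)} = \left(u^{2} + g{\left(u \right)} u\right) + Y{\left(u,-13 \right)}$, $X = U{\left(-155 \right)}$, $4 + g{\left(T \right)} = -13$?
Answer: $\frac{71}{477} \approx 0.14885$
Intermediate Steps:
$g{\left(T \right)} = -17$ ($g{\left(T \right)} = -4 - 13 = -17$)
$U{\left(j \right)} = -57 + j$
$X = -212$ ($X = -57 - 155 = -212$)
$V{\left(u \right)} = -26 + u^{2} - 17 u$ ($V{\left(u \right)} = \left(u^{2} - 17 u\right) + 2 \left(-13\right) = \left(u^{2} - 17 u\right) - 26 = -26 + u^{2} - 17 u$)
$\frac{V{\left(d{\left(13,17 \right)} \right)}}{X} = \frac{-26 + \left(\frac{1}{-10 + 13}\right)^{2} - \frac{17}{-10 + 13}}{-212} = \left(-26 + \left(\frac{1}{3}\right)^{2} - \frac{17}{3}\right) \left(- \frac{1}{212}\right) = \left(-26 + \frac{1}{9} - \frac{17}{3}\right) \left(- \frac{1}{212}\right) = \left(- \frac{284}{9}\right) \left(- \frac{1}{212}\right) = \frac{71}{477}$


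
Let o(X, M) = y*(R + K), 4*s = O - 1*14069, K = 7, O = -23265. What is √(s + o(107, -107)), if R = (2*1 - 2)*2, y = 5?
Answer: I*√37194/2 ≈ 96.429*I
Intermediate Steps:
s = -18667/2 (s = (-23265 - 1*14069)/4 = (-23265 - 14069)/4 = (¼)*(-37334) = -18667/2 ≈ -9333.5)
R = 0 (R = (2 - 2)*2 = 0*2 = 0)
o(X, M) = 35 (o(X, M) = 5*(0 + 7) = 5*7 = 35)
√(s + o(107, -107)) = √(-18667/2 + 35) = √(-18597/2) = I*√37194/2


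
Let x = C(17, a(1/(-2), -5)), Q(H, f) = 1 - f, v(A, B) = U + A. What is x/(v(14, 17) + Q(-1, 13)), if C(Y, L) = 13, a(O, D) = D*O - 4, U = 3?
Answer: 13/5 ≈ 2.6000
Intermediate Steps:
v(A, B) = 3 + A
a(O, D) = -4 + D*O
x = 13
x/(v(14, 17) + Q(-1, 13)) = 13/((3 + 14) + (1 - 1*13)) = 13/(17 + (1 - 13)) = 13/(17 - 12) = 13/5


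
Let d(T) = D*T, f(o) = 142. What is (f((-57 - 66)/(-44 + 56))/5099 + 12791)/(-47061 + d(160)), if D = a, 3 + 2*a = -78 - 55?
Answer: -65221451/295441159 ≈ -0.22076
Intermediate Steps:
a = -68 (a = -3/2 + (-78 - 55)/2 = -3/2 + (1/2)*(-133) = -3/2 - 133/2 = -68)
D = -68
d(T) = -68*T
(f((-57 - 66)/(-44 + 56))/5099 + 12791)/(-47061 + d(160)) = (142/5099 + 12791)/(-47061 - 68*160) = (142*(1/5099) + 12791)/(-47061 - 10880) = (142/5099 + 12791)/(-57941) = (65221451/5099)*(-1/57941) = -65221451/295441159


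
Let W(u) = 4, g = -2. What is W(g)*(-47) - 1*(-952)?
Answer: 764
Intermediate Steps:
W(g)*(-47) - 1*(-952) = 4*(-47) - 1*(-952) = -188 + 952 = 764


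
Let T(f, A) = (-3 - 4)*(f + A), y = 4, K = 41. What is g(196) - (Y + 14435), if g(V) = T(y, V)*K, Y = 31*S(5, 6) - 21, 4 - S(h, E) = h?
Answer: -71783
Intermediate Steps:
S(h, E) = 4 - h
Y = -52 (Y = 31*(4 - 1*5) - 21 = 31*(4 - 5) - 21 = 31*(-1) - 21 = -31 - 21 = -52)
T(f, A) = -7*A - 7*f (T(f, A) = -7*(A + f) = -7*A - 7*f)
g(V) = -1148 - 287*V (g(V) = (-7*V - 7*4)*41 = (-7*V - 28)*41 = (-28 - 7*V)*41 = -1148 - 287*V)
g(196) - (Y + 14435) = (-1148 - 287*196) - (-52 + 14435) = (-1148 - 56252) - 1*14383 = -57400 - 14383 = -71783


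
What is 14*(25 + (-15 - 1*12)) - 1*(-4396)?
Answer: 4368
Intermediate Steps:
14*(25 + (-15 - 1*12)) - 1*(-4396) = 14*(25 + (-15 - 12)) + 4396 = 14*(25 - 27) + 4396 = 14*(-2) + 4396 = -28 + 4396 = 4368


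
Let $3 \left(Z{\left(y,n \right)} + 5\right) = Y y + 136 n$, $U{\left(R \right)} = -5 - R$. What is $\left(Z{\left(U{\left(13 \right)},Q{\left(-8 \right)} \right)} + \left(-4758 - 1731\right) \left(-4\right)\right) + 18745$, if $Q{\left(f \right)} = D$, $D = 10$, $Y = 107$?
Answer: $\frac{133522}{3} \approx 44507.0$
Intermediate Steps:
$Q{\left(f \right)} = 10$
$Z{\left(y,n \right)} = -5 + \frac{107 y}{3} + \frac{136 n}{3}$ ($Z{\left(y,n \right)} = -5 + \frac{107 y + 136 n}{3} = -5 + \left(\frac{107 y}{3} + \frac{136 n}{3}\right) = -5 + \frac{107 y}{3} + \frac{136 n}{3}$)
$\left(Z{\left(U{\left(13 \right)},Q{\left(-8 \right)} \right)} + \left(-4758 - 1731\right) \left(-4\right)\right) + 18745 = \left(\left(-5 + \frac{107 \left(-5 - 13\right)}{3} + \frac{136}{3} \cdot 10\right) + \left(-4758 - 1731\right) \left(-4\right)\right) + 18745 = \left(\left(-5 + \frac{107 \left(-5 - 13\right)}{3} + \frac{1360}{3}\right) + \left(-4758 - 1731\right) \left(-4\right)\right) + 18745 = \left(\left(-5 + \frac{107}{3} \left(-18\right) + \frac{1360}{3}\right) - -25956\right) + 18745 = \left(\left(-5 - 642 + \frac{1360}{3}\right) + 25956\right) + 18745 = \left(- \frac{581}{3} + 25956\right) + 18745 = \frac{77287}{3} + 18745 = \frac{133522}{3}$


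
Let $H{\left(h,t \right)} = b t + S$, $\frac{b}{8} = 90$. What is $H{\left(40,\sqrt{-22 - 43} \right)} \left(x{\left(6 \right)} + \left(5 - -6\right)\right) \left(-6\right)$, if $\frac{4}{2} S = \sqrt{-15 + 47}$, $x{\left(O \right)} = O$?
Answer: $- 204 \sqrt{2} - 73440 i \sqrt{65} \approx -288.5 - 5.9209 \cdot 10^{5} i$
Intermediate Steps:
$b = 720$ ($b = 8 \cdot 90 = 720$)
$S = 2 \sqrt{2}$ ($S = \frac{\sqrt{-15 + 47}}{2} = \frac{\sqrt{32}}{2} = \frac{4 \sqrt{2}}{2} = 2 \sqrt{2} \approx 2.8284$)
$H{\left(h,t \right)} = 2 \sqrt{2} + 720 t$ ($H{\left(h,t \right)} = 720 t + 2 \sqrt{2} = 2 \sqrt{2} + 720 t$)
$H{\left(40,\sqrt{-22 - 43} \right)} \left(x{\left(6 \right)} + \left(5 - -6\right)\right) \left(-6\right) = \left(2 \sqrt{2} + 720 \sqrt{-22 - 43}\right) \left(6 + \left(5 - -6\right)\right) \left(-6\right) = \left(2 \sqrt{2} + 720 \sqrt{-65}\right) \left(6 + \left(5 + 6\right)\right) \left(-6\right) = \left(2 \sqrt{2} + 720 i \sqrt{65}\right) \left(6 + 11\right) \left(-6\right) = \left(2 \sqrt{2} + 720 i \sqrt{65}\right) 17 \left(-6\right) = \left(2 \sqrt{2} + 720 i \sqrt{65}\right) \left(-102\right) = - 204 \sqrt{2} - 73440 i \sqrt{65}$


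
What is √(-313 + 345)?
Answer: 4*√2 ≈ 5.6569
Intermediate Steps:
√(-313 + 345) = √32 = 4*√2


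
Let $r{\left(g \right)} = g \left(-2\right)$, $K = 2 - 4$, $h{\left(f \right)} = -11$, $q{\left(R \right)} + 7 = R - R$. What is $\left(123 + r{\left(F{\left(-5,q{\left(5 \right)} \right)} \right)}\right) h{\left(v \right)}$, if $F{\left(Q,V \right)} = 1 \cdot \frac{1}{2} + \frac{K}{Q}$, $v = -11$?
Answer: $- \frac{6666}{5} \approx -1333.2$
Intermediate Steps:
$q{\left(R \right)} = -7$ ($q{\left(R \right)} = -7 + \left(R - R\right) = -7 + 0 = -7$)
$K = -2$
$F{\left(Q,V \right)} = \frac{1}{2} - \frac{2}{Q}$ ($F{\left(Q,V \right)} = 1 \cdot \frac{1}{2} - \frac{2}{Q} = \frac{1}{2} - \frac{2}{Q}$)
$r{\left(g \right)} = - 2 g$
$\left(123 + r{\left(F{\left(-5,q{\left(5 \right)} \right)} \right)}\right) h{\left(v \right)} = \left(123 - 2 \frac{-4 - 5}{2 \left(-5\right)}\right) \left(-11\right) = \left(123 - 2 \cdot \frac{1}{2} \left(- \frac{1}{5}\right) \left(-9\right)\right) \left(-11\right) = \left(123 - \frac{9}{5}\right) \left(-11\right) = \frac{606}{5} \left(-11\right) = - \frac{6666}{5}$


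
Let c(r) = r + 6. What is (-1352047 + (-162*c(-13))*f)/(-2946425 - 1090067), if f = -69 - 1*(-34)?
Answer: 1391737/4036492 ≈ 0.34479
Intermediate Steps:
c(r) = 6 + r
f = -35 (f = -69 + 34 = -35)
(-1352047 + (-162*c(-13))*f)/(-2946425 - 1090067) = (-1352047 - 162*(6 - 13)*(-35))/(-2946425 - 1090067) = (-1352047 - 162*(-7)*(-35))/(-4036492) = (-1352047 + 1134*(-35))*(-1/4036492) = (-1352047 - 39690)*(-1/4036492) = -1391737*(-1/4036492) = 1391737/4036492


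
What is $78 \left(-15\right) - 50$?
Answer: $-1220$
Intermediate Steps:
$78 \left(-15\right) - 50 = -1170 - 50 = -1220$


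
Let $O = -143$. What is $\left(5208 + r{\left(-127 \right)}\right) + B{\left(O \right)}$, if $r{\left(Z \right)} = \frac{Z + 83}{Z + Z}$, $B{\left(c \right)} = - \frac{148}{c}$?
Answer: $\frac{94604430}{18161} \approx 5209.2$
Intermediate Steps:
$r{\left(Z \right)} = \frac{83 + Z}{2 Z}$
$\left(5208 + r{\left(-127 \right)}\right) + B{\left(O \right)} = \left(5208 + \frac{83 - 127}{2 \left(-127\right)}\right) - \frac{148}{-143} = \left(5208 + \frac{1}{2} \left(- \frac{1}{127}\right) \left(-44\right)\right) - - \frac{148}{143} = \left(5208 + \frac{22}{127}\right) + \frac{148}{143} = \frac{661438}{127} + \frac{148}{143} = \frac{94604430}{18161}$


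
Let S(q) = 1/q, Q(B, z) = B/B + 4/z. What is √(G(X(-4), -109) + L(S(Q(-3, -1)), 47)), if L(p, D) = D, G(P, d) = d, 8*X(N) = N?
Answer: I*√62 ≈ 7.874*I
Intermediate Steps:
X(N) = N/8
Q(B, z) = 1 + 4/z
√(G(X(-4), -109) + L(S(Q(-3, -1)), 47)) = √(-109 + 47) = √(-62) = I*√62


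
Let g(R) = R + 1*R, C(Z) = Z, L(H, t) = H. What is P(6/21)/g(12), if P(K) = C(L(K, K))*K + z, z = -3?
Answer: -143/1176 ≈ -0.12160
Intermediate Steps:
P(K) = -3 + K² (P(K) = K*K - 3 = K² - 3 = -3 + K²)
g(R) = 2*R (g(R) = R + R = 2*R)
P(6/21)/g(12) = (-3 + (6/21)²)/((2*12)) = (-3 + (6*(1/21))²)/24 = (-3 + (2/7)²)*(1/24) = (-3 + 4/49)*(1/24) = -143/49*1/24 = -143/1176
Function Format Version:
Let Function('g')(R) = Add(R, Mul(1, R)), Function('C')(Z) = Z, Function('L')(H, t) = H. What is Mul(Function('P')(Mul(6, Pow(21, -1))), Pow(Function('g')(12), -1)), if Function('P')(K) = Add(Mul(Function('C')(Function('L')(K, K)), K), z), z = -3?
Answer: Rational(-143, 1176) ≈ -0.12160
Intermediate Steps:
Function('P')(K) = Add(-3, Pow(K, 2)) (Function('P')(K) = Add(Mul(K, K), -3) = Add(Pow(K, 2), -3) = Add(-3, Pow(K, 2)))
Function('g')(R) = Mul(2, R) (Function('g')(R) = Add(R, R) = Mul(2, R))
Mul(Function('P')(Mul(6, Pow(21, -1))), Pow(Function('g')(12), -1)) = Mul(Add(-3, Pow(Mul(6, Pow(21, -1)), 2)), Pow(Mul(2, 12), -1)) = Mul(Add(-3, Pow(Mul(6, Rational(1, 21)), 2)), Pow(24, -1)) = Mul(Add(-3, Pow(Rational(2, 7), 2)), Rational(1, 24)) = Mul(Add(-3, Rational(4, 49)), Rational(1, 24)) = Mul(Rational(-143, 49), Rational(1, 24)) = Rational(-143, 1176)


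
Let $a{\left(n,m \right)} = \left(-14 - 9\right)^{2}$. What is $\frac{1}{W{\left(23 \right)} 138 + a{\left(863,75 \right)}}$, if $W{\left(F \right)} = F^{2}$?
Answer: $\frac{1}{73531} \approx 1.36 \cdot 10^{-5}$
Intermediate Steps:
$a{\left(n,m \right)} = 529$ ($a{\left(n,m \right)} = \left(-23\right)^{2} = 529$)
$\frac{1}{W{\left(23 \right)} 138 + a{\left(863,75 \right)}} = \frac{1}{23^{2} \cdot 138 + 529} = \frac{1}{529 \cdot 138 + 529} = \frac{1}{73002 + 529} = \frac{1}{73531}$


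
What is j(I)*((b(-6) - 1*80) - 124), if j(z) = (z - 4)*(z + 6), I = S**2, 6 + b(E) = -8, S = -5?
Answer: -141918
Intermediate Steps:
b(E) = -14 (b(E) = -6 - 8 = -14)
I = 25 (I = (-5)**2 = 25)
j(z) = (-4 + z)*(6 + z)
j(I)*((b(-6) - 1*80) - 124) = (-24 + 25**2 + 2*25)*((-14 - 1*80) - 124) = (-24 + 625 + 50)*((-14 - 80) - 124) = 651*(-94 - 124) = 651*(-218) = -141918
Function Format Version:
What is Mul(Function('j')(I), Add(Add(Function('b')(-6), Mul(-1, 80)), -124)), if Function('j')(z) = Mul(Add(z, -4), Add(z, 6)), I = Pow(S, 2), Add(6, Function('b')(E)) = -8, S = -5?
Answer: -141918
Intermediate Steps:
Function('b')(E) = -14 (Function('b')(E) = Add(-6, -8) = -14)
I = 25 (I = Pow(-5, 2) = 25)
Function('j')(z) = Mul(Add(-4, z), Add(6, z))
Mul(Function('j')(I), Add(Add(Function('b')(-6), Mul(-1, 80)), -124)) = Mul(Add(-24, Pow(25, 2), Mul(2, 25)), Add(Add(-14, Mul(-1, 80)), -124)) = Mul(Add(-24, 625, 50), Add(Add(-14, -80), -124)) = Mul(651, Add(-94, -124)) = Mul(651, -218) = -141918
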